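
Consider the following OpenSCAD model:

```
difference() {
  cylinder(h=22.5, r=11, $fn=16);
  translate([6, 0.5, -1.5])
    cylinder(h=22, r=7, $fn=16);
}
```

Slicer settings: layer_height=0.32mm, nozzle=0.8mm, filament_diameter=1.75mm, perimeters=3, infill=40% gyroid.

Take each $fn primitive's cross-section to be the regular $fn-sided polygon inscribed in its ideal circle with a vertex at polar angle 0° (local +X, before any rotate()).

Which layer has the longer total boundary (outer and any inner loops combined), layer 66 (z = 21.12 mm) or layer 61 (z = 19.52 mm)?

Layer 66 (z = 21.12): the cylinder: section is a regular 16-gon, circumradius r=11 (perimeter = 2·16·11.000·sin(180°/16) = 68.67 mm); the cylinder at (6, 0.5) is not intersected at this z (z outside [-1.5, 20.5]); After the difference (first − rest): none of the subtracted shapes is present at this height, so the r=11 cylinder is unchanged — boundary = 68.67 mm. So its perimeter = 68.67 mm. Layer 61 (z = 19.52): the r=11 cylinder gives a regular 16-gon of circumradius 11 (constant along its height) (perimeter = 2·16·11.000·sin(180°/16) = 68.67 mm); the cylinder at (6, 0.5): section is a regular 16-gon, circumradius r=7 (perimeter = 2·16·7.000·sin(180°/16) = 43.70 mm); Subtracting the remaining from the first: starting from the r=11 cylinder, the r=7 cylinder at (6, 0.5) partially overlaps it — only the 130.15 mm² overlap (of its 150.01 mm²) is removed, clipping the outline — boundary = 82.57 mm. So its perimeter = 82.57 mm. Layer 61 is larger (82.57 vs 68.67 mm).

layer 61 (z = 19.52 mm)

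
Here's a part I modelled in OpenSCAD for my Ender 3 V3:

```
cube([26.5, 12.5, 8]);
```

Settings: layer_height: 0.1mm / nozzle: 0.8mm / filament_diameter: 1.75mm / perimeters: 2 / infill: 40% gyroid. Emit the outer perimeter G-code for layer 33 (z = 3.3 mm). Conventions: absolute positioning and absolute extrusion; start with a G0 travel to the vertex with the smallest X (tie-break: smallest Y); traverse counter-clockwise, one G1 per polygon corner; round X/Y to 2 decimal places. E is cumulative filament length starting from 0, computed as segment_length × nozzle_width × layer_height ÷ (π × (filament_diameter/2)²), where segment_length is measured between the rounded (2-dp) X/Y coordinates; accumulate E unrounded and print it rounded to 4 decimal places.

At z = 3.3 mm: the cube (footprint 26.5×12.5) is included at this height. The outline is a single polygon with 4 vertices. Extrusion per mm of travel: 0.8 × 0.1 / (π × 0.875²) = 0.033260. Accumulating E over each segment gives final E = 2.5943.

G0 X0.00 Y0.00 Z3.30
G1 X26.50 Y0.00 E0.8814
G1 X26.50 Y12.50 E1.2971
G1 X0.00 Y12.50 E2.1785
G1 X0.00 Y0.00 E2.5943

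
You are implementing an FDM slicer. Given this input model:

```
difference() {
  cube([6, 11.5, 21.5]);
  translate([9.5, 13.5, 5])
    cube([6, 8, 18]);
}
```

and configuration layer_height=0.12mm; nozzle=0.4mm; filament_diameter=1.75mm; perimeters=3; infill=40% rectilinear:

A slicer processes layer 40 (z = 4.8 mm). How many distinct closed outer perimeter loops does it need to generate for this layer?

At z = 4.8 mm: the 6×11.5 cube contributes its full rectangle; the cube at (9.5, 13.5) does not reach this height (z outside [5, 23]); After the difference (first − rest): none of the subtracted shapes is present at this height, so the 6×11.5 cube is unchanged — 1 connected region. The result has 1 disconnected region.

1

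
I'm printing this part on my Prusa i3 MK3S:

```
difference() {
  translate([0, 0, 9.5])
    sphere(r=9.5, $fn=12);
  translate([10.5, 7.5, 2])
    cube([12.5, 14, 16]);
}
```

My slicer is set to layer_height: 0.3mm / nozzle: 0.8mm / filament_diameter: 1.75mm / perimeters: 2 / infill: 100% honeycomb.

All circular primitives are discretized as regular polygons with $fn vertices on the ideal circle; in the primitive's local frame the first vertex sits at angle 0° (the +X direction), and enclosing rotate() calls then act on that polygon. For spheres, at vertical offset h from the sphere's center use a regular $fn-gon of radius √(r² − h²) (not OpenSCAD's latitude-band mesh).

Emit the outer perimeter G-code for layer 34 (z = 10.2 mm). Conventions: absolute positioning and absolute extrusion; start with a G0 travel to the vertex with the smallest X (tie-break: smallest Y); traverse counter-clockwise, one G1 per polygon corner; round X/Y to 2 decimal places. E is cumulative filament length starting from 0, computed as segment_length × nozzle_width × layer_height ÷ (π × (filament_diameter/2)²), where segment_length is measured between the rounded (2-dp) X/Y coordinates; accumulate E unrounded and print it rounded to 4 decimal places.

At z = 10.2 mm: the sphere: section is a regular 12-gon, circumradius = √(r²−h²) = √(9.5²−0.7²) = 9.474; the 12.5×14 cube at (10.5, 7.5) contributes its full rectangle; After the difference (first − rest): starting from the r=9.5 sphere, the 12.5×14 cube at (10.5, 7.5) misses the remaining region (no effect) — 1 connected region. The outline is a single polygon with 12 vertices. Extrusion per mm of travel: 0.8 × 0.3 / (π × 0.875²) = 0.099780. Accumulating E over each segment gives final E = 5.8701.

G0 X-9.47 Y0.00 Z10.20
G1 X-8.20 Y-4.74 E0.4896
G1 X-4.74 Y-8.20 E0.9779
G1 X0.00 Y-9.47 E1.4675
G1 X4.74 Y-8.20 E1.9572
G1 X8.20 Y-4.74 E2.4454
G1 X9.47 Y0.00 E2.9351
G1 X8.20 Y4.74 E3.4247
G1 X4.74 Y8.20 E3.9129
G1 X0.00 Y9.47 E4.4026
G1 X-4.74 Y8.20 E4.8922
G1 X-8.20 Y4.74 E5.3805
G1 X-9.47 Y0.00 E5.8701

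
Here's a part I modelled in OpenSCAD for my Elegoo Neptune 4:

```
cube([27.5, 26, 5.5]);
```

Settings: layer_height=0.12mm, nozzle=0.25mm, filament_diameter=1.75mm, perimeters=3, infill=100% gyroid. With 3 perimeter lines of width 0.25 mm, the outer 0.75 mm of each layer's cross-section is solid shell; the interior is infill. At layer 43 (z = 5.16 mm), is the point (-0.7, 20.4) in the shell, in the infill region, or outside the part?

At z = 5.16 mm: the 27.5×26 cube contributes its full rectangle. Overall, the cross-section is a single solid region. The nearest boundary edge runs (0.00, 26.00)→(0.00, 0.00); distance from the point to it = 0.70 mm. The point is not inside any of the regions above, so it lies outside the cross-section (0.70 mm from the nearest boundary).

outside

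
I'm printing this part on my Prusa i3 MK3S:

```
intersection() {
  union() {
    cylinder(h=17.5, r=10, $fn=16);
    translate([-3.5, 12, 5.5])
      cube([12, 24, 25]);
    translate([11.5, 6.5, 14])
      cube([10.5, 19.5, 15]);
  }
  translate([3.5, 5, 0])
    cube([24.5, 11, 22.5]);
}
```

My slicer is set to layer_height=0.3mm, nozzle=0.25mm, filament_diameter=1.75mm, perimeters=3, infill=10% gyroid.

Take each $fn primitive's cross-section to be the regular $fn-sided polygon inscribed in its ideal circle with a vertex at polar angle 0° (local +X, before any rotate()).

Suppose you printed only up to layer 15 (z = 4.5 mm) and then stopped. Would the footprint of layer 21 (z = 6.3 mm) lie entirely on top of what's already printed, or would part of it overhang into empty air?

part overhangs

Compare the two slices. At z = 4.5: the cylinder: section is a regular 16-gon, circumradius r=10 (area = (16/2)·10.000²·sin(360°/16) = 306.15 mm²); the cube at (-3.5, 12) is absent (z outside [5.5, 30.5]); the cube at (11.5, 6.5) does not reach this height (z outside [14, 29]); Taking the union: only the r=10 cylinder is present, so the union is just that shape — area = 306.15 mm²; the 24.5×11 cube at (3.5, 5) contributes its full rectangle (area 269.50 mm²); Taking the intersection: the 24.5×11 cube at (3.5, 5) partially overlaps the result so far; clipping to the common part keeps 13.06 mm² — area = 13.06 mm². At z = 6.3: the r=10 cylinder gives a regular 16-gon of circumradius 10 (constant along its height) (area = (16/2)·10.000²·sin(360°/16) = 306.15 mm²); the cube at (-3.5, 12) (footprint 12×24) is included at this height (area 288.00 mm²); the cube at (11.5, 6.5) is absent (z outside [14, 29]); Taking the union: the 2 present regions are separate (no shared area or edge), so areas and boundary lengths simply add and each stays a separate island — area = 594.15 mm²; the 24.5×11 cube at (3.5, 5) contributes its full rectangle (area 269.50 mm²); After intersecting: the 24.5×11 cube at (3.5, 5) partially overlaps the result so far; clipping to the common part keeps 33.06 mm² — area = 33.06 mm². Checking containment: at z = 6.3 the cross-section extends beyond the z = 4.5 cross-section by about 20.00 mm².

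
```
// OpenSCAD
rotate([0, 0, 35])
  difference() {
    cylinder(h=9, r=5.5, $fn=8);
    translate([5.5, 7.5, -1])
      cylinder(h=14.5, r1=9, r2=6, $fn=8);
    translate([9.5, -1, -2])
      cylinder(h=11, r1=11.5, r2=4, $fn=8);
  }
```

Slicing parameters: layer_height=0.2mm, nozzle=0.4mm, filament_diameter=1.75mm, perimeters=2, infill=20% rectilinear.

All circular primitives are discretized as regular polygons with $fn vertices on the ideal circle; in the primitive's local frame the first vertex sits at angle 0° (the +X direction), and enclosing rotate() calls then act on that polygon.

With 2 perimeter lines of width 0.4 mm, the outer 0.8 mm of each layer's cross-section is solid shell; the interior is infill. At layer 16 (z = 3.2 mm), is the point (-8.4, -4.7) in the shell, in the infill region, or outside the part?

At z = 3.2 mm: the cylinder: section is a regular 8-gon, circumradius r=5.5; the cone at (5.5, 7.5): at t=0.290 of its height the radius interpolates to r₁+(r₂−r₁)t = 8.131, giving a regular 8-gon of that circumradius; the cone at (9.5, -1) contributes a regular 8-gon of circumradius 7.955 (interpolated between r1=11.5 and r2=4 at t=0.473); Subtracting the remaining from the first: starting from the r=5.5 cylinder, the cone at (5.5, 7.5) partially overlaps it — only the 21.81 mm² overlap (of its 187.00 mm²) is removed, clipping the outline; the cone at (9.5, -1) partially overlaps it — only the 10.85 mm² overlap (of its 178.97 mm²) is removed, clipping the outline — 1 connected region; (whole slice rotated 35° about Z — lengths, areas and connectivity unchanged). Overall, the cross-section is a single solid region. Undo the 35° rotation: the query point maps to (-9.577, 0.968) in the un-rotated model frame. The nearest boundary edge runs (-3.89, -3.89)→(-5.50, 0.00); distance from the point to it = 4.19 mm. The point is not inside any of the regions above, so it lies outside the cross-section (4.19 mm from the nearest boundary).

outside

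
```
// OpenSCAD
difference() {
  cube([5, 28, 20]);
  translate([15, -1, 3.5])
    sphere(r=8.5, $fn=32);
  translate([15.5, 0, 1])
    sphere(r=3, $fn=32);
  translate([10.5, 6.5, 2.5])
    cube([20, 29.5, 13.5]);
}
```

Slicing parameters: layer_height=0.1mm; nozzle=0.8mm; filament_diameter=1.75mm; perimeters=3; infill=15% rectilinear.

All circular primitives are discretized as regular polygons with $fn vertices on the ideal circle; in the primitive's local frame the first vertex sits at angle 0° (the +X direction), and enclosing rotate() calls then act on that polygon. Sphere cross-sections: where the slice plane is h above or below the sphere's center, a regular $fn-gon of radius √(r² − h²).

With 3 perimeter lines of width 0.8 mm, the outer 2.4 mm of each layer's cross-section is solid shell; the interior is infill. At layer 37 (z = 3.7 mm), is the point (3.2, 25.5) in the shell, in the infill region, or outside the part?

shell

At z = 3.7 mm: the cube is present — its section is the full 5×28 rectangle; the sphere at (15, -1): section is a regular 32-gon, circumradius = √(r²−h²) = √(8.5²−0.2²) = 8.498; the r=3 sphere at (15.5, 0) slices to a regular 32-gon of circumradius 1.308 (√(r²−h²) with h=2.7 from center); the 20×29.5 cube at (10.5, 6.5) contributes its full rectangle; Subtracting the remaining from the first: starting from the 5×28 cube, the r=8.5 sphere at (15, -1) misses the remaining region (no effect); the r=3 sphere at (15.5, 0) misses the remaining region (no effect); the 20×29.5 cube at (10.5, 6.5) misses the remaining region (no effect) — 1 connected region. Overall, the cross-section is a single solid region. The nearest boundary edge runs (5.00, 28.00)→(5.00, 0.00); distance from the point to it = 1.80 mm. The point is inside the cross-section, 1.80 mm from the nearest boundary — within the 2.4 mm shell band (3 × 0.8).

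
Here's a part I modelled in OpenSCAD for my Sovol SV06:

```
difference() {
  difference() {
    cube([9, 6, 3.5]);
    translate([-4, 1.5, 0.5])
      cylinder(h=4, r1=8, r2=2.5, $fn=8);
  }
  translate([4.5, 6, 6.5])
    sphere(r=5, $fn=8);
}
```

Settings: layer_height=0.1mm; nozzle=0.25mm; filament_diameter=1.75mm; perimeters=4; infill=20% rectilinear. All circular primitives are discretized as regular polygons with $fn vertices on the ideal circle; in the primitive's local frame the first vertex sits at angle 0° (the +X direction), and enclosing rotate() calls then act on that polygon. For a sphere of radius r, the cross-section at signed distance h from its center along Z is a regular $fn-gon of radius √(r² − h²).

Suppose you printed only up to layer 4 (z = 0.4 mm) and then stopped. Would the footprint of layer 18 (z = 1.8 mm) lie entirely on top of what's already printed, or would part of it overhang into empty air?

entirely on top

Compare the two slices. At z = 0.4: the 9×6 cube contributes its full rectangle (area 54.00 mm²); the cone at (-4, 1.5) does not reach this height (z outside [0.5, 4.5]); Taking the first minus the rest: none of the subtracted shapes is present at this height, so the 9×6 cube is unchanged — area = 54.00 mm²; the sphere at (4.5, 6) is not intersected at this z (|z−center|=6.100 > r=5); Taking the first minus the rest: none of the subtracted shapes is present at this height, so that combined region is unchanged — area = 54.00 mm². At z = 1.8: the 9×6 cube contributes its full rectangle (area 54.00 mm²); the cone at (-4, 1.5) (r1=8→r2=2.5) has section circumradius 6.213 here — a regular 8-gon (area = (8/2)·6.213²·sin(360°/8) = 109.16 mm²); Subtracting the remaining from the first: starting from the 9×6 cube (54.00 mm²), the cone at (-4, 1.5) partially overlaps it — only the 8.60 mm² overlap (of its 109.16 mm²) is removed, clipping the outline — area = 45.40 mm²; the sphere at (4.5, 6): section is a regular 8-gon, circumradius = √(r²−h²) = √(5²−4.7²) = 1.706 (area = (8/2)·1.706²·sin(360°/8) = 8.23 mm²); Subtracting the remaining from the first: starting from that combined region (45.40 mm²), the r=5 sphere at (4.5, 6) partially overlaps it — only the 4.12 mm² overlap (of its 8.23 mm²) is removed, clipping the outline — area = 41.28 mm². Checking containment: the cross-section at z = 1.8 is a subset of the cross-section at z = 0.4.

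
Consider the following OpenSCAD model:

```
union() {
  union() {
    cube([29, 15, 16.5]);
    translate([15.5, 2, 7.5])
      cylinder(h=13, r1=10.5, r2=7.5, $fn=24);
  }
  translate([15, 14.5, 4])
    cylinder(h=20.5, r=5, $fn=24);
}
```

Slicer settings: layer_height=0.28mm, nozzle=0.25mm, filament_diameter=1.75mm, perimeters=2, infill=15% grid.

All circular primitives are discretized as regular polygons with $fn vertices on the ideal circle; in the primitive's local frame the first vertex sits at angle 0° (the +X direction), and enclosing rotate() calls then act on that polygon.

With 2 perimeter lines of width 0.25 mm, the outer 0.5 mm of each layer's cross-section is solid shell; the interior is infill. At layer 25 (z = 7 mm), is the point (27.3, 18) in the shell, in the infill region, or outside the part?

At z = 7 mm: the 29×15 cube contributes its full rectangle; the cone at (15.5, 2) does not reach this height (z outside [7.5, 20.5]); Combining (union): only the 29×15 cube is present, so the union is just that shape — 1 connected region; the r=5 cylinder at (15, 14.5) gives a regular 24-gon of circumradius 5 (constant along its height); Combining (union): the regions partially overlap (shared area 43.79 mm²), so overlapping operands fuse into one piece — 1 connected region. Overall, the cross-section is a single solid region. The nearest boundary edge runs (19.93, 15.00)→(29.00, 15.00); distance from the point to it = 3.00 mm. The point is not inside any of the regions above, so it lies outside the cross-section (3.00 mm from the nearest boundary).

outside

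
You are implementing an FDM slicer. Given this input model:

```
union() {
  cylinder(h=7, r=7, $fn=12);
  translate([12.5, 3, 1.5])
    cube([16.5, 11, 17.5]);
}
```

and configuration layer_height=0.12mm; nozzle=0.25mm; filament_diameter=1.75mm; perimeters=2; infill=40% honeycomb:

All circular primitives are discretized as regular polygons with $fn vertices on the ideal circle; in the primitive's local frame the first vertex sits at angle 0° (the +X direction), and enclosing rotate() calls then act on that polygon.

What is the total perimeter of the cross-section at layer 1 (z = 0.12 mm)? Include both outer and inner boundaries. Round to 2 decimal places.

43.48 mm

At z = 0.12 mm: the r=7 cylinder gives a regular 12-gon of circumradius 7 (constant along its height) (perimeter = 2·12·7.000·sin(180°/12) = 43.48 mm); the cube at (12.5, 3) is not intersected at this z (z outside [1.5, 19]); Combining (union): only the r=7 cylinder is present, so the union is just that shape — boundary = 43.48 mm. Overall, the cross-section is a single solid region. Total boundary length (outer) = 43.48 mm.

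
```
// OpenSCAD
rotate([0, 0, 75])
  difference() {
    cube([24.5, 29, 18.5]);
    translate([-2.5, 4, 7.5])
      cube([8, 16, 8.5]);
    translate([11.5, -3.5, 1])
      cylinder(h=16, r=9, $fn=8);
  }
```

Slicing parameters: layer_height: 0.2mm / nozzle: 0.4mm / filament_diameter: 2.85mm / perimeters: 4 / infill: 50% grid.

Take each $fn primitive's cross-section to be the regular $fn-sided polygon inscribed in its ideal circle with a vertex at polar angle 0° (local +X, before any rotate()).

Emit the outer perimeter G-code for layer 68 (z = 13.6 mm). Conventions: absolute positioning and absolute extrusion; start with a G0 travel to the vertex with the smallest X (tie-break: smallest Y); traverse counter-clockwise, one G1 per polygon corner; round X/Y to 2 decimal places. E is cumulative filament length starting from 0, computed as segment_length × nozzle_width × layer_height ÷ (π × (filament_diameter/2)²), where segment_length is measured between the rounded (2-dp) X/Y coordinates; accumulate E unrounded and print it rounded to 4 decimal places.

At z = 13.6 mm: the 24.5×29 cube contributes its full rectangle; the cube at (-2.5, 4) (footprint 8×16) is included at this height; the r=9 cylinder at (11.5, -3.5) gives a regular 8-gon of circumradius 9 (constant along its height); Taking the first minus the rest: starting from the 24.5×29 cube, the 8×16 cube at (-2.5, 4) partially overlaps it — only the 88.00 mm² overlap (of its 128.00 mm²) is removed, clipping the outline; the r=9 cylinder at (11.5, -3.5) partially overlaps it — only the 56.63 mm² overlap (of its 229.10 mm²) is removed, clipping the outline — 1 connected region; (rotated 75° about Z; rotation is an isometry so areas/perimeters/island counts are preserved). The outline is a single polygon with 13 vertices. Extrusion per mm of travel: 0.4 × 0.2 / (π × 1.425²) = 0.012540. Accumulating E over each segment gives final E = 1.5408.

G0 X-28.01 Y7.51 Z13.60
G1 X-19.32 Y5.18 E0.1128
G1 X-17.90 Y10.49 E0.1818
G1 X-2.44 Y6.35 E0.3825
G1 X-3.86 Y1.04 E0.4514
G1 X0.00 Y0.00 E0.5015
G1 X1.02 Y3.82 E0.5511
G1 X-1.44 Y5.70 E0.5899
G1 X-2.34 Y12.53 E0.6763
G1 X1.86 Y18.00 E0.7628
G1 X4.93 Y18.40 E0.8016
G1 X6.34 Y23.67 E0.8700
G1 X-21.67 Y31.17 E1.2337
G1 X-28.01 Y7.51 E1.5408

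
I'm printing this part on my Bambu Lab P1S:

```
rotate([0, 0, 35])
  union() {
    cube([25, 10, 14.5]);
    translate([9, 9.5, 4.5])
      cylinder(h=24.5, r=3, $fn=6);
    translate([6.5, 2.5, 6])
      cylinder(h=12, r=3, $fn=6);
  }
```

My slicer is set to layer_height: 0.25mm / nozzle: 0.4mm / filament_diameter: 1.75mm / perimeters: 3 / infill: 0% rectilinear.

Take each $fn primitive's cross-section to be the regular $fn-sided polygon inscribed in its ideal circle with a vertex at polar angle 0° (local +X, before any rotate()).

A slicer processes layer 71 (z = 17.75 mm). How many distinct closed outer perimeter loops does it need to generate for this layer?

At z = 17.75 mm: the cube is not intersected at this z (z outside [0, 14.5]); the r=3 cylinder at (9, 9.5) contributes a regular 6-gon of circumradius 3; the cylinder at (6.5, 2.5): section is a regular 6-gon, circumradius r=3; Merging all regions: the 2 present regions are separate (no shared area or edge), so areas and boundary lengths simply add and each stays a separate island — 2 connected regions; (rotated 35° about Z; rotation is an isometry so areas/perimeters/island counts are preserved). The result has 2 disconnected regions.

2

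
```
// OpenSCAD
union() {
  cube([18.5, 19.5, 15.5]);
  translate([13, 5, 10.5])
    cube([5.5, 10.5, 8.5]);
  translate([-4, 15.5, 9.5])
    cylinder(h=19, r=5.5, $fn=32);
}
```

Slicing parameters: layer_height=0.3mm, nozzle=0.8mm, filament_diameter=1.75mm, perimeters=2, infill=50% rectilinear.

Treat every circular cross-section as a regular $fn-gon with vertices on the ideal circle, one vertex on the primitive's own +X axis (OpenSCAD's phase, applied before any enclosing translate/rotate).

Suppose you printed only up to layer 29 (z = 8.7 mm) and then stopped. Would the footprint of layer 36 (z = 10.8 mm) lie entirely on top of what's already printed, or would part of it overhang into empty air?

part overhangs

Compare the two slices. At z = 8.7: the cube is present — its section is the full 18.5×19.5 rectangle (area 360.75 mm²); the cube at (13, 5) is not intersected at this z (z outside [10.5, 19]); the cylinder at (-4, 15.5) is absent (z outside [9.5, 28.5]); Combining (union): only the 18.5×19.5 cube is present, so the union is just that shape — area = 360.75 mm². At z = 10.8: the cube is present — its section is the full 18.5×19.5 rectangle (area 360.75 mm²); the 5.5×10.5 cube at (13, 5) contributes its full rectangle (area 57.75 mm²); the r=5.5 cylinder at (-4, 15.5) contributes a regular 32-gon of circumradius 5.5 (area = (32/2)·5.500²·sin(360°/32) = 94.42 mm²); Merging all regions: the regions partially overlap — summed areas 512.92 mm² minus the doubly-counted overlap 65.38 mm² gives 447.54 mm² — area = 447.54 mm². Checking containment: at z = 10.8 the cross-section extends beyond the z = 8.7 cross-section by about 86.79 mm².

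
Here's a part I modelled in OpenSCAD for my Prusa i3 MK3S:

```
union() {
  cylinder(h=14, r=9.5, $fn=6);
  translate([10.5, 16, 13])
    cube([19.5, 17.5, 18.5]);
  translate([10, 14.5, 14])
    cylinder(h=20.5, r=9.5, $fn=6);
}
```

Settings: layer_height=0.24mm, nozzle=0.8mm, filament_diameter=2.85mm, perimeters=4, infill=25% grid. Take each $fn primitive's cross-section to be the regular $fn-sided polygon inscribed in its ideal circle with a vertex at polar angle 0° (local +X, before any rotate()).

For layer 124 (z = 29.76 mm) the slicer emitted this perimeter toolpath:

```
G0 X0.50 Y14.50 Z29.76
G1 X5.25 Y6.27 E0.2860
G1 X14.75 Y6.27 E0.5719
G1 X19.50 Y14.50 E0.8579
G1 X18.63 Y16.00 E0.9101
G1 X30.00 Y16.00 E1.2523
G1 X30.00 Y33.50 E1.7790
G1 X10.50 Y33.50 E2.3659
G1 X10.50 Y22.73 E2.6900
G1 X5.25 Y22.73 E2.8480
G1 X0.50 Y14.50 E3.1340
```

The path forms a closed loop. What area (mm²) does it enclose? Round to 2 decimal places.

Apply the shoelace formula to the sequence of (X, Y) vertices; enclosed area = 534.13 mm².

534.13 mm²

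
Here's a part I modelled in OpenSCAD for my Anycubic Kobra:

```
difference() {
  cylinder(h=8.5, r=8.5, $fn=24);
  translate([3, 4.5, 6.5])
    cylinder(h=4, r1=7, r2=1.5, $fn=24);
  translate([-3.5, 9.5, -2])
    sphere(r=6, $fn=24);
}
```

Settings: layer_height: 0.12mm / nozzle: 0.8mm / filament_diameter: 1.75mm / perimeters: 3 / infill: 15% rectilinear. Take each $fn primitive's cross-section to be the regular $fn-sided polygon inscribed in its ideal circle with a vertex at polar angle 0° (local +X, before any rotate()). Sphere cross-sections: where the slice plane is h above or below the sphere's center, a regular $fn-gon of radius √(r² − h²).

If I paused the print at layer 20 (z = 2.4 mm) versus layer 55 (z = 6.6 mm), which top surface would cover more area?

Layer 20 (z = 2.4): the r=8.5 cylinder gives a regular 24-gon of circumradius 8.5 (constant along its height) (area = (24/2)·8.500²·sin(360°/24) = 224.40 mm²); the cone at (3, 4.5) does not reach this height (z outside [6.5, 10.5]); the sphere at (-3.5, 9.5): section is a regular 24-gon, circumradius = √(r²−h²) = √(6²−4.4²) = 4.079 (area = (24/2)·4.079²·sin(360°/24) = 51.68 mm²); After the difference (first − rest): starting from the r=8.5 cylinder (224.40 mm²), the r=6 sphere at (-3.5, 9.5) partially overlaps it — only the 10.93 mm² overlap (of its 51.68 mm²) is removed, clipping the outline — area = 213.47 mm². So its area = 213.47 mm². Layer 55 (z = 6.6): the cylinder: section is a regular 24-gon, circumradius r=8.5 (area = (24/2)·8.500²·sin(360°/24) = 224.40 mm²); the cone at (3, 4.5): at t=0.025 of its height the radius interpolates to r₁+(r₂−r₁)t = 6.863, giving a regular 24-gon of that circumradius (area = (24/2)·6.863²·sin(360°/24) = 146.27 mm²); the sphere at (-3.5, 9.5) does not reach this height (|z−center|=8.600 > r=6); Taking the first minus the rest: starting from the r=8.5 cylinder (224.40 mm²), the cone at (3, 4.5) partially overlaps it — only the 100.47 mm² overlap (of its 146.27 mm²) is removed, clipping the outline — area = 123.93 mm². So its area = 123.93 mm². Layer 20 is larger (213.47 vs 123.93 mm²).

layer 20 (z = 2.4 mm)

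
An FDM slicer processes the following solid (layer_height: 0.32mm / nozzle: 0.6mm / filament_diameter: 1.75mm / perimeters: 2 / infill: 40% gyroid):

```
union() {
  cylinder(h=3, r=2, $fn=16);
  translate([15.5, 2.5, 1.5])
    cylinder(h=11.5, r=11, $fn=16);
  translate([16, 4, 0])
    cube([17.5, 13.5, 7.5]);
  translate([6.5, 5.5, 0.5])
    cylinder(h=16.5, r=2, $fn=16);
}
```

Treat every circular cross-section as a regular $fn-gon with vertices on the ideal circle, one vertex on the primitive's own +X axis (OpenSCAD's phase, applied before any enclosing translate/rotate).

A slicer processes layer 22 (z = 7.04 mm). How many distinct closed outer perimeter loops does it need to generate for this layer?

At z = 7.04 mm: the cylinder does not reach this height (z outside [0, 3]); the r=11 cylinder at (15.5, 2.5) contributes a regular 16-gon of circumradius 11; the 17.5×13.5 cube at (16, 4) contributes its full rectangle; the r=2 cylinder at (6.5, 5.5) gives a regular 16-gon of circumradius 2 (constant along its height); Taking the union: the regions partially overlap (shared area 82.62 mm²), so overlapping operands fuse into one piece — 1 connected region. The result has 1 disconnected region.

1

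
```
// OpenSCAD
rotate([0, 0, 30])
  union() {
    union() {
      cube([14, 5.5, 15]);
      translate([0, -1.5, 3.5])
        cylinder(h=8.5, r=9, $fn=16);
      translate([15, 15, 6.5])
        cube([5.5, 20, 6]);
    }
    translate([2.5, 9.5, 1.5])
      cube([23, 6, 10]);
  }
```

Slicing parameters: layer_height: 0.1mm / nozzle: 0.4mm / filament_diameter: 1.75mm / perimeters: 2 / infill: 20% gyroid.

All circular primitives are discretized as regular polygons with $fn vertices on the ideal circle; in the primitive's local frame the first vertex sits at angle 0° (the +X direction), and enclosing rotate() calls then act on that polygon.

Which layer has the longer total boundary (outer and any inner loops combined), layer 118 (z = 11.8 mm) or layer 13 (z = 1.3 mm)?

layer 118 (z = 11.8 mm)

Layer 118 (z = 11.8): the cube (footprint 14×5.5) is included at this height (perimeter 39.00 mm); the cylinder at (0, -1.5): section is a regular 16-gon, circumradius r=9 (perimeter = 2·16·9.000·sin(180°/16) = 56.19 mm); the 5.5×20 cube at (15, 15) contributes its full rectangle (perimeter 51.00 mm); Merging all regions: the regions partially overlap (shared area 41.72 mm²), so the edge portions inside another operand are dropped and the merged outline is re-measured after clipping — boundary = 119.93 mm; the cube at (2.5, 9.5) is not intersected at this z (z outside [1.5, 11.5]); Taking the union: only that combined region is present, so the union is just that shape — boundary = 119.93 mm; (rotated 30° about Z; rotation is an isometry so areas/perimeters/island counts are preserved). So its perimeter = 119.93 mm. Layer 13 (z = 1.3): the 14×5.5 cube contributes its full rectangle (perimeter 39.00 mm); the cylinder at (0, -1.5) is not intersected at this z (z outside [3.5, 12]); the cube at (15, 15) is absent (z outside [6.5, 12.5]); Combining (union): only the 14×5.5 cube is present, so the union is just that shape — boundary = 39.00 mm; the cube at (2.5, 9.5) is absent (z outside [1.5, 11.5]); Combining (union): only the result so far is present, so the union is just that shape — boundary = 39.00 mm; (whole slice rotated 30° about Z — lengths, areas and connectivity unchanged). So its perimeter = 39.00 mm. Layer 118 is larger (119.93 vs 39.00 mm).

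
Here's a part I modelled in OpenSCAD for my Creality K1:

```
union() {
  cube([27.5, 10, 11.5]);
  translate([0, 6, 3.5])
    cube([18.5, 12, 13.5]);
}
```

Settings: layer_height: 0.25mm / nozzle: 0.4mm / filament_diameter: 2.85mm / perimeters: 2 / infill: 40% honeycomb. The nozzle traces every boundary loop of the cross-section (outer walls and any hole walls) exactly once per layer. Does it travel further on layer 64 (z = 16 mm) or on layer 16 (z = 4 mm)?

Layer 64 (z = 16): the cube is absent (z outside [0, 11.5]); the cube at (0, 6) (footprint 18.5×12) is included at this height (perimeter 61.00 mm); Combining (union): only the 18.5×12 cube at (0, 6) is present, so the union is just that shape — boundary = 61.00 mm. So its perimeter = 61.00 mm. Layer 16 (z = 4): the cube is present — its section is the full 27.5×10 rectangle (perimeter 75.00 mm); the cube at (0, 6) is present — its section is the full 18.5×12 rectangle (perimeter 61.00 mm); Combining (union): the regions partially overlap (shared area 74.00 mm²), so the edge portions inside another operand are dropped and the merged outline is re-measured after clipping — boundary = 91.00 mm. So its perimeter = 91.00 mm. Layer 16 is larger (91.00 vs 61.00 mm).

layer 16 (z = 4 mm)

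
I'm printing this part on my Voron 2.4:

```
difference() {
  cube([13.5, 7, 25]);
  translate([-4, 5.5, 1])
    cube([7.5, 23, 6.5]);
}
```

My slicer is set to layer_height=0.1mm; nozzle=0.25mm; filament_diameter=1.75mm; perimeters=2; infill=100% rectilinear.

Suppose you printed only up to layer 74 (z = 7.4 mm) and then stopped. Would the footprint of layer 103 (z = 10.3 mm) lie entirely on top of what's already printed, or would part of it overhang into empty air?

part overhangs

Compare the two slices. At z = 7.4: the cube (footprint 13.5×7) is included at this height (area 94.50 mm²); the 7.5×23 cube at (-4, 5.5) contributes its full rectangle (area 172.50 mm²); Subtracting the remaining from the first: starting from the 13.5×7 cube (94.50 mm²), the 7.5×23 cube at (-4, 5.5) partially overlaps it — only the 5.25 mm² overlap (of its 172.50 mm²) is removed, clipping the outline — area = 89.25 mm². At z = 10.3: the cube is present — its section is the full 13.5×7 rectangle (area 94.50 mm²); the cube at (-4, 5.5) is absent (z outside [1, 7.5]); Taking the first minus the rest: none of the subtracted shapes is present at this height, so the 13.5×7 cube is unchanged — area = 94.50 mm². Checking containment: at z = 10.3 the cross-section extends beyond the z = 7.4 cross-section by about 5.25 mm².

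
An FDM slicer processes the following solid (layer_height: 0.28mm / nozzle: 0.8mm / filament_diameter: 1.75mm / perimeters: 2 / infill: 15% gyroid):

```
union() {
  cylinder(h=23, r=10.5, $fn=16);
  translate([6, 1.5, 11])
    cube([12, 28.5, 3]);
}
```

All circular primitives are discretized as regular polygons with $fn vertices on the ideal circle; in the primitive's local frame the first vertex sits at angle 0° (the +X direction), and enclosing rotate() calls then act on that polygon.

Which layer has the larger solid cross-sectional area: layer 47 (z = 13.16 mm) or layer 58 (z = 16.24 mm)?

layer 47 (z = 13.16 mm)

Layer 47 (z = 13.16): the r=10.5 cylinder gives a regular 16-gon of circumradius 10.5 (constant along its height) (area = (16/2)·10.500²·sin(360°/16) = 337.53 mm²); the cube at (6, 1.5) is present — its section is the full 12×28.5 rectangle (area 342.00 mm²); Combining (union): the regions partially overlap — summed areas 679.53 mm² minus the doubly-counted overlap 19.36 mm² gives 660.17 mm² — area = 660.17 mm². So its area = 660.17 mm². Layer 58 (z = 16.24): the r=10.5 cylinder gives a regular 16-gon of circumradius 10.5 (constant along its height) (area = (16/2)·10.500²·sin(360°/16) = 337.53 mm²); the cube at (6, 1.5) does not reach this height (z outside [11, 14]); Taking the union: only the r=10.5 cylinder is present, so the union is just that shape — area = 337.53 mm². So its area = 337.53 mm². Layer 47 is larger (660.17 vs 337.53 mm²).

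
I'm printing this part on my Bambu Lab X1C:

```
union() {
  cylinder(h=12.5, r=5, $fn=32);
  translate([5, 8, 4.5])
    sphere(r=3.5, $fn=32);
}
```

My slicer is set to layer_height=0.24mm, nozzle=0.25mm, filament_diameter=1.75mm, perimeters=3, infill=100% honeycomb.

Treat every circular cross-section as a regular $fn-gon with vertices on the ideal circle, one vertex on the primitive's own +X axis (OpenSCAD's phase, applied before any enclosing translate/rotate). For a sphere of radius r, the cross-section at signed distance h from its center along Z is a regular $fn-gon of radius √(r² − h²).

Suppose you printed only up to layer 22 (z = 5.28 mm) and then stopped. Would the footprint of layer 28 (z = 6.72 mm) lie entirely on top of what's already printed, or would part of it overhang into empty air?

entirely on top

Compare the two slices. At z = 5.28: the r=5 cylinder contributes a regular 32-gon of circumradius 5 (area = (32/2)·5.000²·sin(360°/32) = 78.04 mm²); the sphere at (5, 8): section is a regular 32-gon, circumradius = √(r²−h²) = √(3.5²−0.78²) = 3.412 (area = (32/2)·3.412²·sin(360°/32) = 36.34 mm²); Merging all regions: the 2 present regions are separate (no shared area or edge), so areas and boundary lengths simply add and each stays a separate island — area = 114.37 mm². At z = 6.72: the r=5 cylinder contributes a regular 32-gon of circumradius 5 (area = (32/2)·5.000²·sin(360°/32) = 78.04 mm²); the sphere at (5, 8): section is a regular 32-gon, circumradius = √(r²−h²) = √(3.5²−2.22²) = 2.706 (area = (32/2)·2.706²·sin(360°/32) = 22.85 mm²); Combining (union): the 2 present regions are separate (no shared area or edge), so areas and boundary lengths simply add and each stays a separate island — area = 100.89 mm². Checking containment: the cross-section at z = 6.72 is a subset of the cross-section at z = 5.28.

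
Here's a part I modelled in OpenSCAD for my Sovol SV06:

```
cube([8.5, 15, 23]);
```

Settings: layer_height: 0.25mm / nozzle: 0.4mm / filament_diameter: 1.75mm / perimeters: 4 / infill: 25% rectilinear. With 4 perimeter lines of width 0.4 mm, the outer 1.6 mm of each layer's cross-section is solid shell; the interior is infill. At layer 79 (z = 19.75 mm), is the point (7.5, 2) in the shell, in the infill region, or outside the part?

At z = 19.75 mm: the cube (footprint 8.5×15) is included at this height. Overall, the cross-section is a single solid region. The nearest boundary edge runs (8.50, 0.00)→(8.50, 15.00); distance from the point to it = 1.00 mm. The point is inside the cross-section, 1.00 mm from the nearest boundary — within the 1.6 mm shell band (4 × 0.4).

shell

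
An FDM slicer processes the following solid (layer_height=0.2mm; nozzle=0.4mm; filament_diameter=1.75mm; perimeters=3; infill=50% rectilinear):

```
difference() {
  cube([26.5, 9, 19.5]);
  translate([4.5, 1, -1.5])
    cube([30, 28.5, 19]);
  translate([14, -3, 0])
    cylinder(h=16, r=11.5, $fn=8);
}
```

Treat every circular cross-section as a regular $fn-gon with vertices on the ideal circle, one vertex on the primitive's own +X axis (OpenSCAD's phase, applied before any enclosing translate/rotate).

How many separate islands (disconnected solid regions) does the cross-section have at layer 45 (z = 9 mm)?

2

At z = 9 mm: the cube is present — its section is the full 26.5×9 rectangle; the cube at (4.5, 1) is present — its section is the full 30×28.5 rectangle; the r=11.5 cylinder at (14, -3) contributes a regular 8-gon of circumradius 11.5; Taking the first minus the rest: starting from the 26.5×9 cube, the 30×28.5 cube at (4.5, 1) partially overlaps it — only the 176.00 mm² overlap (of its 855.00 mm²) is removed, clipping the outline; the r=11.5 cylinder at (14, -3) partially overlaps it — only the 20.24 mm² overlap (of its 374.06 mm²) is removed, clipping the outline — 2 connected regions. Overall, the cross-section has 2 separate islands. Island count = 2.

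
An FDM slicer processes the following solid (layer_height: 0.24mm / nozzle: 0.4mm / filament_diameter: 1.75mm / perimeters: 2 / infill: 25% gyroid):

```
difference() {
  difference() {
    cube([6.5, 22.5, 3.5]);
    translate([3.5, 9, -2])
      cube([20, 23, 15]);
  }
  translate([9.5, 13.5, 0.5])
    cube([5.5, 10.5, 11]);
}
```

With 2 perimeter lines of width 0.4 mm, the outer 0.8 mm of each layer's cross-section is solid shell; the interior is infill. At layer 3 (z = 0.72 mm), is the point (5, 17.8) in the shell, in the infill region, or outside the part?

outside

At z = 0.72 mm: the cube (footprint 6.5×22.5) is included at this height; the cube at (3.5, 9) is present — its section is the full 20×23 rectangle; After the difference (first − rest): starting from the 6.5×22.5 cube, the 20×23 cube at (3.5, 9) partially overlaps it — only the 40.50 mm² overlap (of its 460.00 mm²) is removed, clipping the outline — 1 connected region; the cube at (9.5, 13.5) (footprint 5.5×10.5) is included at this height; After the difference (first − rest): starting from that combined region, the 5.5×10.5 cube at (9.5, 13.5) misses the remaining region (no effect) — 1 connected region. Overall, the cross-section is a single solid region. The nearest boundary edge runs (3.50, 22.50)→(3.50, 9.00); distance from the point to it = 1.50 mm. The point is not inside any of the regions above, so it lies outside the cross-section (1.50 mm from the nearest boundary).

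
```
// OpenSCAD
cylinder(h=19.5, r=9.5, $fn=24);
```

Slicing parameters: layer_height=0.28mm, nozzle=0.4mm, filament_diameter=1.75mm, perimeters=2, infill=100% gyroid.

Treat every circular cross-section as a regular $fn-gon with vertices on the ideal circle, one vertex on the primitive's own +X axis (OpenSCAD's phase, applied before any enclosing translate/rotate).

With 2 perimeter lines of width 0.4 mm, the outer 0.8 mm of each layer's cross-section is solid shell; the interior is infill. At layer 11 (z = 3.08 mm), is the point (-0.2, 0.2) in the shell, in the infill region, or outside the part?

At z = 3.08 mm: the cylinder: section is a regular 24-gon, circumradius r=9.5. Overall, the cross-section is a single solid region. The nearest boundary edge runs (-4.75, 8.23)→(-6.72, 6.72); distance from the point to it = 9.14 mm. The point is inside the cross-section and 9.14 mm from the nearest boundary — more than the 0.8 mm shell width (2 × 0.4), so it's in the infill interior.

infill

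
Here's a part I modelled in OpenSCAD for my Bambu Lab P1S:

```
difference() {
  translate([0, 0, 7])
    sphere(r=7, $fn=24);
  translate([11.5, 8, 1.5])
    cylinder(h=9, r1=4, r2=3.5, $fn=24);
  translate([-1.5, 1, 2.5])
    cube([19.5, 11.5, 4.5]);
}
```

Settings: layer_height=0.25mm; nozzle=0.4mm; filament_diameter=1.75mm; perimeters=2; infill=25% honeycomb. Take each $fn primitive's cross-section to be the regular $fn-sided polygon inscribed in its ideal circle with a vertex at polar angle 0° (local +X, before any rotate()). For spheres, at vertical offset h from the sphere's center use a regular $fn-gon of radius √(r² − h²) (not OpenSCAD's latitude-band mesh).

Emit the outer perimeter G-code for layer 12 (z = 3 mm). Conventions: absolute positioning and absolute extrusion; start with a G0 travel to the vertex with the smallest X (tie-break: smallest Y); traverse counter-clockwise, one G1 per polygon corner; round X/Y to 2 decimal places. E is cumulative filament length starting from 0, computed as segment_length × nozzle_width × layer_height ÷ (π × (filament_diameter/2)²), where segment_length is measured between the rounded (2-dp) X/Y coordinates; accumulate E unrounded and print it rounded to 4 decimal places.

At z = 3 mm: the sphere: section is a regular 24-gon, circumradius = √(r²−h²) = √(7²−4²) = 5.745; the cone at (11.5, 8): at t=0.167 of its height the radius interpolates to r₁+(r₂−r₁)t = 3.917, giving a regular 24-gon of that circumradius; the cube at (-1.5, 1) (footprint 19.5×11.5) is included at this height; Subtracting the remaining from the first: starting from the r=7 sphere, the cone at (11.5, 8) misses the remaining region (no effect); the 19.5×11.5 cube at (-1.5, 1) partially overlaps it — only the 26.91 mm² overlap (of its 224.25 mm²) is removed, clipping the outline — 1 connected region. The outline is a single polygon with 20 vertices. Extrusion per mm of travel: 0.4 × 0.25 / (π × 0.875²) = 0.041575. Accumulating E over each segment gives final E = 1.5851.

G0 X-5.74 Y0.00 Z3.00
G1 X-5.55 Y-1.49 E0.0624
G1 X-4.97 Y-2.87 E0.1247
G1 X-4.06 Y-4.06 E0.1870
G1 X-2.87 Y-4.97 E0.2492
G1 X-1.49 Y-5.55 E0.3115
G1 X0.00 Y-5.74 E0.3739
G1 X1.49 Y-5.55 E0.4364
G1 X2.87 Y-4.97 E0.4986
G1 X4.06 Y-4.06 E0.5609
G1 X4.97 Y-2.87 E0.6232
G1 X5.55 Y-1.49 E0.6854
G1 X5.74 Y0.00 E0.7479
G1 X5.61 Y1.00 E0.7898
G1 X-1.50 Y1.00 E1.0854
G1 X-1.50 Y5.54 E1.2741
G1 X-2.87 Y4.97 E1.3358
G1 X-4.06 Y4.06 E1.3981
G1 X-4.97 Y2.87 E1.4604
G1 X-5.55 Y1.49 E1.5226
G1 X-5.74 Y0.00 E1.5851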